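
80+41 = 121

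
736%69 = 46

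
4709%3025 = 1684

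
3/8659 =3/8659 = 0.00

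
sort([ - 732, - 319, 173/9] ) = [ - 732 ,  -  319,173/9 ] 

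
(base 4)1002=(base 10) 66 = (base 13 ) 51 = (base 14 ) 4a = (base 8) 102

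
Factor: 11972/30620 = 2993/7655 = 5^(-1 )*41^1*73^1 * 1531^( - 1) 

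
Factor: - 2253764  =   - 2^2*29^1*19429^1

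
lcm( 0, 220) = 0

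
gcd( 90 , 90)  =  90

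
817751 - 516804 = 300947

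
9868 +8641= 18509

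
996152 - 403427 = 592725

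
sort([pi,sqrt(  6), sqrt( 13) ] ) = [ sqrt( 6),pi , sqrt(13)]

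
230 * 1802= 414460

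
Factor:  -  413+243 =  - 2^1*5^1 * 17^1 = - 170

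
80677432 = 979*82408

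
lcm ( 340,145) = 9860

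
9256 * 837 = 7747272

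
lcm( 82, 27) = 2214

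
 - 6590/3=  - 2197 +1/3 = - 2196.67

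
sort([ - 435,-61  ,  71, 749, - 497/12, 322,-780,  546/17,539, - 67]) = [ -780,-435,  -  67,-61,-497/12,  546/17, 71, 322,539, 749]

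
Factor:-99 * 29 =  - 3^2*11^1* 29^1 = -2871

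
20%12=8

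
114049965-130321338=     -  16271373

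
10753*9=96777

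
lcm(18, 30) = 90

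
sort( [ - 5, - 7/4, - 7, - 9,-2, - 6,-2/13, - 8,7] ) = [ - 9,-8, - 7,-6, - 5,  -  2,-7/4, - 2/13,7]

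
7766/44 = 353/2  =  176.50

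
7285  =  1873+5412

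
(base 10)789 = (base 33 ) NU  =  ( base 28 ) 105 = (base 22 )1dj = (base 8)1425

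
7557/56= 7557/56 = 134.95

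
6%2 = 0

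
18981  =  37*513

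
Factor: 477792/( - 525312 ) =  - 2^( - 5)*7^1*19^( - 1)* 79^1= - 553/608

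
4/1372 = 1/343= 0.00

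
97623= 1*97623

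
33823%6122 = 3213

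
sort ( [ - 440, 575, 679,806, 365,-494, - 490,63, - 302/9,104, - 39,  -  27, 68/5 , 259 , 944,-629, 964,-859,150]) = [ - 859, - 629,  -  494, - 490, - 440, - 39, - 302/9, - 27,68/5,  63,  104 , 150,  259,365 , 575, 679,806, 944,  964 ]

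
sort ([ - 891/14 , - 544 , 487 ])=[ -544, - 891/14, 487]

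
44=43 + 1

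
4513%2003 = 507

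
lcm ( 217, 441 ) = 13671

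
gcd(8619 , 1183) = 169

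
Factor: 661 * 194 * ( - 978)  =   - 125412852 = - 2^2 * 3^1 * 97^1*163^1 * 661^1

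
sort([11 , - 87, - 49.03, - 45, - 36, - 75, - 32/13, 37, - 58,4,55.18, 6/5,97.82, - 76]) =[-87,-76 , - 75,-58, - 49.03, - 45, -36, - 32/13, 6/5,4,11,  37, 55.18, 97.82]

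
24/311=24/311= 0.08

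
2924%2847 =77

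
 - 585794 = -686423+100629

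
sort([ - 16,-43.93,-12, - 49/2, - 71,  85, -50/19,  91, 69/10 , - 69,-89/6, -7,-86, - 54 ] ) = [ - 86,-71,-69,  -  54,  -  43.93, - 49/2, - 16,  -  89/6, - 12, - 7, - 50/19, 69/10,85, 91] 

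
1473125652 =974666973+498458679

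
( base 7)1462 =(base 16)247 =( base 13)35b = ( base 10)583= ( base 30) jd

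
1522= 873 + 649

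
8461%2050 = 261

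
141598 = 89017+52581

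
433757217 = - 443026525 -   -  876783742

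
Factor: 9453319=9453319^1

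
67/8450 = 67/8450  =  0.01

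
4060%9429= 4060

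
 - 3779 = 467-4246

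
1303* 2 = 2606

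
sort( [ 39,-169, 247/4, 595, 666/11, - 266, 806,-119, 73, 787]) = [ - 266, - 169, - 119, 39, 666/11,247/4, 73,  595 , 787,806]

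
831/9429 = 277/3143 = 0.09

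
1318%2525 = 1318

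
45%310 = 45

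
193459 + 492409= 685868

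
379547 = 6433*59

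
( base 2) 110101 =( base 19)2f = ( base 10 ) 53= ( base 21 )2b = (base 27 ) 1q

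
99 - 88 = 11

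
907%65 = 62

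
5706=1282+4424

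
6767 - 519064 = - 512297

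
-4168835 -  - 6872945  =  2704110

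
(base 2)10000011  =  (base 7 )245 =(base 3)11212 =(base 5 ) 1011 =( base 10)131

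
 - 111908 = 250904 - 362812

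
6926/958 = 3463/479 = 7.23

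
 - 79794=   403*(-198) 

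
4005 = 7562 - 3557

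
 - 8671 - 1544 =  - 10215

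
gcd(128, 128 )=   128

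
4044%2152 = 1892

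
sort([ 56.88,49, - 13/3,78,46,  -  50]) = [ - 50, - 13/3 , 46, 49, 56.88, 78 ] 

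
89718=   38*2361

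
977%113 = 73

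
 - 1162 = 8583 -9745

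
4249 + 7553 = 11802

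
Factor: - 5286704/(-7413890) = 2643352/3706945 =2^3*5^( - 1)* 11^( - 1)*41^1* 8059^1*67399^( -1)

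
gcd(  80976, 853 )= 1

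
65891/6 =65891/6 = 10981.83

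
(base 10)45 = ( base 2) 101101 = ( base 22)21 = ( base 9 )50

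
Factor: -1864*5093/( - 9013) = 2^3*11^1*233^1*463^1 * 9013^( - 1) = 9493352/9013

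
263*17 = 4471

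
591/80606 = 591/80606=   0.01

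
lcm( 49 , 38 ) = 1862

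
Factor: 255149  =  255149^1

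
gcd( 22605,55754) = 1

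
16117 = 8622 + 7495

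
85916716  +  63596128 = 149512844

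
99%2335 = 99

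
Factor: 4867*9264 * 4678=210921140064 = 2^5 * 3^1*31^1*157^1 * 193^1*2339^1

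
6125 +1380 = 7505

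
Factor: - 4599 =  - 3^2 *7^1 * 73^1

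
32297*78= 2519166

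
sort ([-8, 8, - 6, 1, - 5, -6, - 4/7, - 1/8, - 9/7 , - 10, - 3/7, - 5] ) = [ - 10, - 8, - 6, - 6,-5, - 5  ,  -  9/7, - 4/7, - 3/7, - 1/8, 1, 8 ] 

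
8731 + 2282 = 11013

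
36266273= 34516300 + 1749973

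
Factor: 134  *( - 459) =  - 2^1*3^3 * 17^1 * 67^1 =-61506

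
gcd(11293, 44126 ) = 1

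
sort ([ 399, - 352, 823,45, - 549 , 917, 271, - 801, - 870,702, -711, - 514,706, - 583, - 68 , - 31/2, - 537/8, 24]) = [ - 870 , - 801 , - 711,-583, - 549, - 514, - 352, - 68,-537/8,-31/2,  24,45, 271, 399,  702,  706,823,917 ]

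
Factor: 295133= 29^1*10177^1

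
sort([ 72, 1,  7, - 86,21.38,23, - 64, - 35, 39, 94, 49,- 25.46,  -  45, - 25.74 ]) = [ - 86, - 64, - 45, - 35, - 25.74, - 25.46,1,7,21.38,23,39,49,72,94] 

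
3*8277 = 24831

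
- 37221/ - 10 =3722 + 1/10 = 3722.10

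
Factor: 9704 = 2^3*1213^1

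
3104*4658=14458432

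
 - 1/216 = -1  +  215/216 = - 0.00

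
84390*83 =7004370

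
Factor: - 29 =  - 29^1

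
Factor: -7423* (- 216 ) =2^3* 3^3*13^1 *571^1 = 1603368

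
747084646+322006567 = 1069091213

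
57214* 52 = 2975128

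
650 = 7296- 6646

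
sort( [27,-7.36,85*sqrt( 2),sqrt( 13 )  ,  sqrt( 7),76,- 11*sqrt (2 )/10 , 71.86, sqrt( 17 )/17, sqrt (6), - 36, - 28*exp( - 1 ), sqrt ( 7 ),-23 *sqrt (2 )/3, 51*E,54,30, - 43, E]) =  [ - 43, - 36,-23*sqrt( 2 )/3,-28*exp( - 1),-7.36, - 11*sqrt( 2 )/10,sqrt( 17 ) /17 , sqrt( 6 ), sqrt( 7),sqrt( 7),E,  sqrt( 13 ),27,30,54,71.86, 76,85*sqrt( 2 ),51 * E]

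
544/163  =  544/163 = 3.34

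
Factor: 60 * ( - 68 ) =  - 4080 = - 2^4*3^1 * 5^1*17^1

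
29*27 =783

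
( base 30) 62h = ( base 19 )F35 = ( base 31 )5LL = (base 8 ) 12545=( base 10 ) 5477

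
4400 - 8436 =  - 4036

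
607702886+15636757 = 623339643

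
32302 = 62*521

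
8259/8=1032  +  3/8 =1032.38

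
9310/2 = 4655 = 4655.00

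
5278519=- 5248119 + 10526638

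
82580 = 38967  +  43613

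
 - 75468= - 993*76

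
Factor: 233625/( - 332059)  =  -3^1*5^3*13^( - 1)*41^( - 1) = - 375/533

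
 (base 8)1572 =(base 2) 1101111010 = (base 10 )890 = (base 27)15Q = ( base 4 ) 31322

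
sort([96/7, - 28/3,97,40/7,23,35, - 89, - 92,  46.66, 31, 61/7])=[  -  92,-89,-28/3, 40/7, 61/7 , 96/7  ,  23, 31, 35, 46.66,97]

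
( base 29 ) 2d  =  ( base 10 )71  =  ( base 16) 47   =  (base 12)5b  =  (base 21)38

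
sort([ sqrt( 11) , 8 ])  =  [ sqrt (11),8 ] 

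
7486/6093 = 1 + 1393/6093 = 1.23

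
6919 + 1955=8874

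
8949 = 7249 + 1700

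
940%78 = 4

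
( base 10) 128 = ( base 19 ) 6e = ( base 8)200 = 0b10000000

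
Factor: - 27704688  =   - 2^4*3^1*11^1*137^1*383^1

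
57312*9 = 515808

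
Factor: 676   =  2^2 * 13^2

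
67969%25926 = 16117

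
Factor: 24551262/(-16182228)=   -  2^( - 1)*3^7*281^( - 1 )*1871^1*4799^( - 1 ) = - 4091877/2697038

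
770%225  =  95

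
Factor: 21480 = 2^3*3^1*5^1 * 179^1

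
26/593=26/593  =  0.04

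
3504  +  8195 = 11699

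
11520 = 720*16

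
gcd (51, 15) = 3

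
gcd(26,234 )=26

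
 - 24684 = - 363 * 68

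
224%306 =224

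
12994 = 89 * 146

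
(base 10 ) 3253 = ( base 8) 6265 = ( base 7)12325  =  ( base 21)77j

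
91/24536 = 91/24536 = 0.00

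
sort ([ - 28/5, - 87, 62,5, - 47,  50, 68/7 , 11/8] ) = [ - 87, - 47, - 28/5,11/8,5,68/7,50 , 62 ] 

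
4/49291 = 4/49291= 0.00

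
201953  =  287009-85056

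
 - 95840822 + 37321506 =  - 58519316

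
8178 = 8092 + 86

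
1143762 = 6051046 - 4907284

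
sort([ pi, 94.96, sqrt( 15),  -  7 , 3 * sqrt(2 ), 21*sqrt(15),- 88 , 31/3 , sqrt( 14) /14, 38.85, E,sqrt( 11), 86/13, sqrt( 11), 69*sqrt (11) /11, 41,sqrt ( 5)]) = [  -  88, - 7, sqrt( 14 )/14, sqrt ( 5 ), E, pi,  sqrt(11 ), sqrt (11),  sqrt( 15),3*sqrt(2 ),86/13, 31/3, 69*sqrt(11 )/11, 38.85, 41,21*sqrt(15 ),94.96]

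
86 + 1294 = 1380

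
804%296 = 212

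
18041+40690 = 58731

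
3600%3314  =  286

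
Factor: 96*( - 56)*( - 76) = 2^10 * 3^1*7^1*19^1  =  408576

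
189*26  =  4914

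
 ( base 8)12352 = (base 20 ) D7E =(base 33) 4u8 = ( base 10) 5354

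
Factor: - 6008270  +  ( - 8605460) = - 14613730 = - 2^1*5^1*941^1*1553^1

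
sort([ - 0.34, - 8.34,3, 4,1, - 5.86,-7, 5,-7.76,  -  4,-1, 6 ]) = [-8.34, - 7.76,-7,-5.86, - 4, - 1, - 0.34, 1, 3,  4, 5, 6]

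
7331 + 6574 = 13905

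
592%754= 592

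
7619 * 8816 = 67169104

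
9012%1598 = 1022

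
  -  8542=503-9045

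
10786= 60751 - 49965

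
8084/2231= 3 + 1391/2231=3.62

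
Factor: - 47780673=- 3^1*15926891^1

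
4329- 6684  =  -2355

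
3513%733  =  581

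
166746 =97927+68819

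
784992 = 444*1768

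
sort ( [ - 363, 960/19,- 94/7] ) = [- 363, - 94/7, 960/19 ]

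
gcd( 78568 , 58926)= 19642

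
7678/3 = 2559 + 1/3 = 2559.33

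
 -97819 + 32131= - 65688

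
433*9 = 3897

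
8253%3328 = 1597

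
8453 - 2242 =6211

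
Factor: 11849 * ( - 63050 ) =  - 2^1*5^2 * 13^1*17^2*41^1 *97^1= - 747079450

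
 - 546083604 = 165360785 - 711444389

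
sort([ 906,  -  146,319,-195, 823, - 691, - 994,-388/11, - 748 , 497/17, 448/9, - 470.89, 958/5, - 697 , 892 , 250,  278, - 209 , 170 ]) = [ - 994, - 748, - 697, - 691, - 470.89, - 209,-195, - 146, - 388/11, 497/17, 448/9  ,  170, 958/5, 250, 278, 319, 823  ,  892,  906 ]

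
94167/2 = 94167/2  =  47083.50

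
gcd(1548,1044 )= 36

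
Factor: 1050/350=3^1 = 3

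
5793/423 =1931/141 = 13.70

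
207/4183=207/4183= 0.05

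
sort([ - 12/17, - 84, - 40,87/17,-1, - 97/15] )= [ - 84, - 40, - 97/15, - 1, - 12/17, 87/17 ] 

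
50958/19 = 2682=2682.00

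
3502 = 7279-3777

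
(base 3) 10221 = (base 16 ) 6a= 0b1101010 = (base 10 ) 106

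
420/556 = 105/139=0.76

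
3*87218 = 261654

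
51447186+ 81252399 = 132699585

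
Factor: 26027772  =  2^2* 3^1*967^1*2243^1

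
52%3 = 1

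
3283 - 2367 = 916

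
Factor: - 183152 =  - 2^4*11447^1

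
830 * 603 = 500490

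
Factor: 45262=2^1*7^1*53^1*61^1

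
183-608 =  - 425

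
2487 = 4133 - 1646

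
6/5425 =6/5425 = 0.00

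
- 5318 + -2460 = -7778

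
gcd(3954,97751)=1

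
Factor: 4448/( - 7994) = - 2^4*7^( - 1)*139^1*571^(-1 ) = - 2224/3997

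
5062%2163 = 736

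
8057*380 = 3061660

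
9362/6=4681/3 = 1560.33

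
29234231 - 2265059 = 26969172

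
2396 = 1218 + 1178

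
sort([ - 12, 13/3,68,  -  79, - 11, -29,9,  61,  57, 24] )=[ - 79, - 29, - 12 , - 11,  13/3, 9, 24, 57, 61,  68 ]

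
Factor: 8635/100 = 2^( - 2)*5^(- 1)*11^1*157^1=1727/20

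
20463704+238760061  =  259223765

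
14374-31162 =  - 16788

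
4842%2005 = 832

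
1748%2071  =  1748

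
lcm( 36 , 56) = 504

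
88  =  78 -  - 10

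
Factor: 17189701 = 41^1 * 419261^1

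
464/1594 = 232/797 = 0.29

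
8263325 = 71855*115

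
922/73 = 12 + 46/73 = 12.63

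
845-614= 231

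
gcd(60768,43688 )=8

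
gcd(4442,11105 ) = 2221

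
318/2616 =53/436 = 0.12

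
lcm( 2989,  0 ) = 0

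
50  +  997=1047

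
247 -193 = 54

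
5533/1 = 5533 = 5533.00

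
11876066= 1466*8101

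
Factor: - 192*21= - 2^6*3^2 * 7^1 = - 4032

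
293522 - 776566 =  - 483044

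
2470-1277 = 1193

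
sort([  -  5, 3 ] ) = [ - 5,  3]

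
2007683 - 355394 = 1652289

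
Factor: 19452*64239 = 1249577028=2^2*3^2*7^2*19^1*23^1*1621^1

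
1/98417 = 1/98417 = 0.00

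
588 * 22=12936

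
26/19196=13/9598 = 0.00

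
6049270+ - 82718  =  5966552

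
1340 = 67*20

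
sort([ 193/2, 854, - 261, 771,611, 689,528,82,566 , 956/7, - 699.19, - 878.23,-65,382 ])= [ - 878.23, - 699.19, - 261, - 65,82,  193/2,956/7,382 , 528,566,611,689,771,854]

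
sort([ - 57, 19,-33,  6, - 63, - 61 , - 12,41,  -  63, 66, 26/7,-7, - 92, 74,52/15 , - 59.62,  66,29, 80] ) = [ - 92, -63, - 63, -61, - 59.62, - 57, - 33, - 12, - 7, 52/15, 26/7, 6,19, 29,41,66,66,74,  80]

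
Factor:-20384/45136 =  - 14/31 = - 2^1*  7^1*31^( - 1 )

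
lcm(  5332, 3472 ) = 149296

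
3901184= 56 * 69664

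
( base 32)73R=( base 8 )16173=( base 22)F19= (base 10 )7291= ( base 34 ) 6af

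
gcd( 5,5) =5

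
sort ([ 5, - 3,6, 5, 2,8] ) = [-3,  2 , 5,5, 6 , 8 ] 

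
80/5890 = 8/589 = 0.01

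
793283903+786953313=1580237216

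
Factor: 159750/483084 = 2^( - 1) *3^(-3)*5^3* 7^( - 1) = 125/378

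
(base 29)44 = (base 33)3L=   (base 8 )170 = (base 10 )120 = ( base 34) 3i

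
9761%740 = 141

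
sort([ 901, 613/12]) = [613/12,901]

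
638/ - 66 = -29/3 = - 9.67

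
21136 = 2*10568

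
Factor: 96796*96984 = 9387663264 = 2^5  *  3^3*7^1*449^1* 3457^1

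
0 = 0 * 78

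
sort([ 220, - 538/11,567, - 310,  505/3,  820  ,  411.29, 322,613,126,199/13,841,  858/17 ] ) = [ - 310, - 538/11, 199/13, 858/17, 126, 505/3,  220,322, 411.29,  567, 613,820 , 841]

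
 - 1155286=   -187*6178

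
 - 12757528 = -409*31192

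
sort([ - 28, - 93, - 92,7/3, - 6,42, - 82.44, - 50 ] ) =[  -  93 ,-92, - 82.44, -50,-28,  -  6 , 7/3, 42 ]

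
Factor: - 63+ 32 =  - 31 = - 31^1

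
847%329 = 189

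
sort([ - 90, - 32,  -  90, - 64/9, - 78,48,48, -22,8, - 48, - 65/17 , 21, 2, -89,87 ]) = [ - 90, - 90, -89 , - 78,-48,  -  32, - 22, - 64/9,-65/17,2,8, 21, 48,48, 87 ]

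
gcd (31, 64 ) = 1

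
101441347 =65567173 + 35874174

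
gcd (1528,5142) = 2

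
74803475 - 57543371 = 17260104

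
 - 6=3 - 9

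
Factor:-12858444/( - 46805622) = 2143074/7800937 = 2^1* 3^1*101^( - 1)*77237^( - 1)*357179^1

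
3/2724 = 1/908 = 0.00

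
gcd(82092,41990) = 2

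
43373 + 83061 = 126434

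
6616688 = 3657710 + 2958978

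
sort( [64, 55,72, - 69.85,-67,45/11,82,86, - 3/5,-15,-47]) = [ - 69.85,-67,-47,- 15, - 3/5,45/11,55,64,72,82,86 ] 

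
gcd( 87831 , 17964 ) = 9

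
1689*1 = 1689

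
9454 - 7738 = 1716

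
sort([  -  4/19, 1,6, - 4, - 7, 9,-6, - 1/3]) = [ - 7, - 6 ,- 4, - 1/3, - 4/19, 1,  6, 9] 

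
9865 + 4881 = 14746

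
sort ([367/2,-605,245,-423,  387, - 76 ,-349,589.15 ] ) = [ - 605,- 423, - 349,-76, 367/2,  245 , 387,589.15]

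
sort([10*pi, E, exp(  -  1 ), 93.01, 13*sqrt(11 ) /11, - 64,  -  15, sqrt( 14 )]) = [ - 64,-15, exp( - 1 ),E,sqrt( 14 ),13*sqrt( 11)/11,  10* pi, 93.01 ]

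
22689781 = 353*64277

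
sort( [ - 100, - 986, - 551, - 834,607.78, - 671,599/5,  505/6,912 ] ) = [ - 986, - 834, - 671, - 551, - 100,505/6,599/5,607.78, 912 ]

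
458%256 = 202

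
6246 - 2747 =3499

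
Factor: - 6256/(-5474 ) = 2^3*7^( -1 ) = 8/7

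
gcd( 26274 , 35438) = 58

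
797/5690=797/5690 =0.14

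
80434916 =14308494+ 66126422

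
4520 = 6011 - 1491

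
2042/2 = 1021 = 1021.00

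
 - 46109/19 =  - 46109/19= - 2426.79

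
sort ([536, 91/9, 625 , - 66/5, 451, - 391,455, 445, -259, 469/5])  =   [- 391, - 259, - 66/5,91/9, 469/5, 445,451, 455, 536,625]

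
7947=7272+675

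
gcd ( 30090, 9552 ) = 6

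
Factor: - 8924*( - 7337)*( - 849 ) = -55588604412 = - 2^2*3^1 * 11^1*23^2*29^1*97^1*283^1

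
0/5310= 0 = 0.00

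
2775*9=24975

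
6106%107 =7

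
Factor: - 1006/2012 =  - 2^( - 1) =- 1/2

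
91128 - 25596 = 65532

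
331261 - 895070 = -563809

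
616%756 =616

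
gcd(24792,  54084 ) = 12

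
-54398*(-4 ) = 217592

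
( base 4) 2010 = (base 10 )132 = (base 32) 44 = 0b10000100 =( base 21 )66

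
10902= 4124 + 6778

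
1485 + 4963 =6448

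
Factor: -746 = -2^1*373^1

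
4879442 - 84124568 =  - 79245126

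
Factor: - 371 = - 7^1 * 53^1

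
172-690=  -  518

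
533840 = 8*66730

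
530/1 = 530 = 530.00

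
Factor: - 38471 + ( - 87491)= - 125962 =-  2^1*62981^1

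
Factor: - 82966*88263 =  - 7322828058= - 2^1*3^3*7^1*13^1*467^1*3191^1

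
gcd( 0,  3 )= 3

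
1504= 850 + 654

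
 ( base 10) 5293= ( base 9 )7231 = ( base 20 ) d4d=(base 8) 12255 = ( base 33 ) 4SD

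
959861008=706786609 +253074399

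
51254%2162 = 1528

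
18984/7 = 2712 = 2712.00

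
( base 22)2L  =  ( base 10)65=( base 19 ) 38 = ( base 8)101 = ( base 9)72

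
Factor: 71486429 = 7^1*103^1*99149^1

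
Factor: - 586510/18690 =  - 659/21 =- 3^(  -  1 )*7^( - 1)*659^1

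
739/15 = 739/15 = 49.27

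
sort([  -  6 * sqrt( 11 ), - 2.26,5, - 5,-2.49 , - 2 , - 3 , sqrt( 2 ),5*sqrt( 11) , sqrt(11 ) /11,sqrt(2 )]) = [ - 6*sqrt (11 ), - 5,-3, - 2.49, - 2.26 , - 2,sqrt(11)/11, sqrt(2),sqrt( 2),5, 5*sqrt (11)]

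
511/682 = 511/682 = 0.75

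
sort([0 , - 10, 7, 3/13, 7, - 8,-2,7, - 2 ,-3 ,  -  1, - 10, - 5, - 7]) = [ - 10,-10, - 8,  -  7, - 5,- 3,- 2, - 2, - 1, 0,3/13, 7 , 7, 7] 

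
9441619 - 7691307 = 1750312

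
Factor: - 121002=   -  2^1  *3^1*7^1*43^1 * 67^1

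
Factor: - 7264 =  - 2^5*227^1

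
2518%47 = 27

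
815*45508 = 37089020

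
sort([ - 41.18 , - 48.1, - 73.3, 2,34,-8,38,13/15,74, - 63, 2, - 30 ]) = [  -  73.3,-63, - 48.1, - 41.18, - 30, - 8, 13/15,2,  2, 34,38,74]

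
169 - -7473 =7642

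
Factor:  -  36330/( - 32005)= 42/37 = 2^1* 3^1*7^1*37^( - 1)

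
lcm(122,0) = 0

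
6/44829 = 2/14943=   0.00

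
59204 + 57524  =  116728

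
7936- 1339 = 6597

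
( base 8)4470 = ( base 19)6A4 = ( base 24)428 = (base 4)210320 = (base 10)2360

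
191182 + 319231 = 510413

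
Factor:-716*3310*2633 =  - 2^3 * 5^1*179^1*331^1 * 2633^1 = - 6240104680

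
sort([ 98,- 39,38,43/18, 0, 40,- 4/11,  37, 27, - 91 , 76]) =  [-91, - 39 , - 4/11, 0, 43/18, 27,  37, 38, 40, 76, 98] 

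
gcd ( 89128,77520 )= 8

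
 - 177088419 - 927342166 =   -  1104430585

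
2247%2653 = 2247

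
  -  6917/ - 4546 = 6917/4546 = 1.52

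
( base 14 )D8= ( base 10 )190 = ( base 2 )10111110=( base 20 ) 9A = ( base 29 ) 6G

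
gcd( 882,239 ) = 1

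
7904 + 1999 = 9903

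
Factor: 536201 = 53^1*67^1 * 151^1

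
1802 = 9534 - 7732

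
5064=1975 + 3089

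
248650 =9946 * 25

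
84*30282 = 2543688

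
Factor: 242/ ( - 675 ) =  - 2^1*3^(  -  3)*5^( - 2)*11^2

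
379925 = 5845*65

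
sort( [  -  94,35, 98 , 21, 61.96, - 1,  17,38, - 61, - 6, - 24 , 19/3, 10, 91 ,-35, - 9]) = [ - 94, - 61 , - 35 ,-24 , - 9, - 6, - 1,19/3, 10, 17,21, 35,38,61.96 , 91 , 98 ] 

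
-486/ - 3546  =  27/197 = 0.14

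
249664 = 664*376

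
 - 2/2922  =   - 1/1461 = -0.00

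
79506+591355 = 670861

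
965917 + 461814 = 1427731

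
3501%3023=478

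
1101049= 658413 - - 442636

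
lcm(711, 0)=0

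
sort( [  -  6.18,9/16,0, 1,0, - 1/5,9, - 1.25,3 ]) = [- 6.18, - 1.25,-1/5,0,0,9/16, 1,3,9 ]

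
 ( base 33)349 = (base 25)5b8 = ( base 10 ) 3408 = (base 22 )70k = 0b110101010000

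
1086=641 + 445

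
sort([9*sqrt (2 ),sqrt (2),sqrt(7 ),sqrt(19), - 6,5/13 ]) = [ - 6,5/13,sqrt( 2 ), sqrt(7),sqrt (19 ),9 * sqrt( 2 ) ]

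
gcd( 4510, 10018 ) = 2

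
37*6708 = 248196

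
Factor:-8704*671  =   - 5840384 = - 2^9*11^1*17^1*61^1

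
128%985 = 128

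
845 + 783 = 1628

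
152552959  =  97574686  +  54978273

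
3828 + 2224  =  6052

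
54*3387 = 182898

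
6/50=3/25= 0.12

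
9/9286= 9/9286 = 0.00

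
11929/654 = 11929/654 = 18.24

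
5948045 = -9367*( - 635 ) 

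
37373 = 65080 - 27707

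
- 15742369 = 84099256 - 99841625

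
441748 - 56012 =385736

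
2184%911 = 362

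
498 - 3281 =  - 2783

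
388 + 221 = 609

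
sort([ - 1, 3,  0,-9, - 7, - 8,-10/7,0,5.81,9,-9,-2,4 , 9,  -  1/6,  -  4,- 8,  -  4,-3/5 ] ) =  [ - 9,-9,-8,-8, - 7,  -  4, - 4, - 2,-10/7,- 1, - 3/5,-1/6,0, 0, 3, 4 , 5.81, 9 , 9]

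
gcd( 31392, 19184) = 1744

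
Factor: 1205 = 5^1*241^1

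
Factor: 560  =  2^4 *5^1*7^1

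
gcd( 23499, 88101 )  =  9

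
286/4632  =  143/2316 = 0.06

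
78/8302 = 39/4151 = 0.01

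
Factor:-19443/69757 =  - 3^1*79^(- 1)*883^( - 1 )*6481^1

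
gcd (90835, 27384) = 1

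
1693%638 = 417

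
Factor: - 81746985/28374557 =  - 3^1* 5^1*29^(-1)*53^( - 1 ) * 1571^1*3469^1*18461^( - 1 ) 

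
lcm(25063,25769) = 1829599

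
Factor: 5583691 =5583691^1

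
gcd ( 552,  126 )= 6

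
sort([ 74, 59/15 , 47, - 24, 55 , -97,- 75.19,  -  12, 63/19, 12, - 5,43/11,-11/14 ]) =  [ - 97, - 75.19, - 24 , - 12, - 5, - 11/14,63/19,43/11,59/15,12 , 47, 55, 74]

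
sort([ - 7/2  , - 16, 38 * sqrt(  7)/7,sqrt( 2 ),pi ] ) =[ - 16, - 7/2  ,  sqrt( 2 ), pi,  38*sqrt (7)/7 ]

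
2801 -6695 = -3894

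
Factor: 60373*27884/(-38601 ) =- 1683440732/38601 = -  2^2*3^(-2 )*4289^(-1)*6971^1*60373^1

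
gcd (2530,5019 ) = 1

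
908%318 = 272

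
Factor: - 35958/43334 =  - 39/47 = -3^1*13^1* 47^(  -  1 ) 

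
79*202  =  15958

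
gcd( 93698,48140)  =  2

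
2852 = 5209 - 2357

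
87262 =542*161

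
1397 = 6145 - 4748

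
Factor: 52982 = 2^1*59^1*449^1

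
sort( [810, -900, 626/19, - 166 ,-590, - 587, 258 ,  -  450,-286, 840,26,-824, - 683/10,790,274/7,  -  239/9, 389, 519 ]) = [-900, - 824, - 590,-587,-450, - 286,-166 ,-683/10, - 239/9,26, 626/19, 274/7, 258,389, 519,790 , 810,840]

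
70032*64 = 4482048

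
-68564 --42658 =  - 25906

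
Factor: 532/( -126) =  - 38/9  =  - 2^1*3^( - 2)*19^1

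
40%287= 40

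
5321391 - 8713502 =-3392111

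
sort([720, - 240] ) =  [ - 240,720 ]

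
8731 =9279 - 548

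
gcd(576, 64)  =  64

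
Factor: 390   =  2^1*3^1*5^1*13^1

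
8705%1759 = 1669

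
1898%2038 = 1898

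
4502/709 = 6 + 248/709 = 6.35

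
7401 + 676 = 8077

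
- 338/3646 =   -  1 + 1654/1823=- 0.09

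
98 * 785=76930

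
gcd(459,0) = 459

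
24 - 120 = -96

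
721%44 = 17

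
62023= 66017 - 3994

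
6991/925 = 7+516/925= 7.56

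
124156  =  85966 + 38190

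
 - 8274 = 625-8899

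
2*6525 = 13050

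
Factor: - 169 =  - 13^2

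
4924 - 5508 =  - 584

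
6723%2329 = 2065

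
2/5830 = 1/2915=0.00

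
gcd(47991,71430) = 3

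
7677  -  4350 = 3327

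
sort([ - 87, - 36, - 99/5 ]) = [-87, - 36, - 99/5 ] 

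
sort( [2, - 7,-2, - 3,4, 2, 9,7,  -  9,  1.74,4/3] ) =[ - 9,- 7, - 3, - 2,4/3,1.74, 2,2,4, 7, 9] 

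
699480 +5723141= 6422621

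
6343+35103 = 41446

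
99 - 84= 15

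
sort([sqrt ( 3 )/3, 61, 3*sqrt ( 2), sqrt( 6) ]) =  [sqrt(3 )/3, sqrt( 6),3*sqrt( 2), 61]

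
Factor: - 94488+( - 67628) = -2^2*40529^1 = -162116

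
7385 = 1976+5409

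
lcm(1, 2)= 2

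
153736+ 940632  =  1094368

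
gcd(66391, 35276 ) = 1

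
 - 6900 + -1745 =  - 8645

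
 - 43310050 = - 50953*850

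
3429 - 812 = 2617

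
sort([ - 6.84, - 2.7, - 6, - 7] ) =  [ - 7, - 6.84, - 6, - 2.7 ] 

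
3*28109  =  84327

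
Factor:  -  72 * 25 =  - 2^3*3^2*5^2 = - 1800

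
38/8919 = 38/8919 = 0.00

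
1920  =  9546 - 7626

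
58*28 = 1624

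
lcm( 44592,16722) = 133776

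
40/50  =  4/5=0.80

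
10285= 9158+1127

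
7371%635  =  386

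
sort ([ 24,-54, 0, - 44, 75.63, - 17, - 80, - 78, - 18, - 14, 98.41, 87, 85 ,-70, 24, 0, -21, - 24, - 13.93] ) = [  -  80, - 78, -70, - 54,-44, - 24, - 21, - 18, - 17,-14,  -  13.93, 0 , 0, 24, 24,75.63, 85, 87,98.41] 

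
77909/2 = 77909/2 = 38954.50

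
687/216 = 3+13/72 = 3.18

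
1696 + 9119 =10815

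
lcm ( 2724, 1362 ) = 2724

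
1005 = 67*15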